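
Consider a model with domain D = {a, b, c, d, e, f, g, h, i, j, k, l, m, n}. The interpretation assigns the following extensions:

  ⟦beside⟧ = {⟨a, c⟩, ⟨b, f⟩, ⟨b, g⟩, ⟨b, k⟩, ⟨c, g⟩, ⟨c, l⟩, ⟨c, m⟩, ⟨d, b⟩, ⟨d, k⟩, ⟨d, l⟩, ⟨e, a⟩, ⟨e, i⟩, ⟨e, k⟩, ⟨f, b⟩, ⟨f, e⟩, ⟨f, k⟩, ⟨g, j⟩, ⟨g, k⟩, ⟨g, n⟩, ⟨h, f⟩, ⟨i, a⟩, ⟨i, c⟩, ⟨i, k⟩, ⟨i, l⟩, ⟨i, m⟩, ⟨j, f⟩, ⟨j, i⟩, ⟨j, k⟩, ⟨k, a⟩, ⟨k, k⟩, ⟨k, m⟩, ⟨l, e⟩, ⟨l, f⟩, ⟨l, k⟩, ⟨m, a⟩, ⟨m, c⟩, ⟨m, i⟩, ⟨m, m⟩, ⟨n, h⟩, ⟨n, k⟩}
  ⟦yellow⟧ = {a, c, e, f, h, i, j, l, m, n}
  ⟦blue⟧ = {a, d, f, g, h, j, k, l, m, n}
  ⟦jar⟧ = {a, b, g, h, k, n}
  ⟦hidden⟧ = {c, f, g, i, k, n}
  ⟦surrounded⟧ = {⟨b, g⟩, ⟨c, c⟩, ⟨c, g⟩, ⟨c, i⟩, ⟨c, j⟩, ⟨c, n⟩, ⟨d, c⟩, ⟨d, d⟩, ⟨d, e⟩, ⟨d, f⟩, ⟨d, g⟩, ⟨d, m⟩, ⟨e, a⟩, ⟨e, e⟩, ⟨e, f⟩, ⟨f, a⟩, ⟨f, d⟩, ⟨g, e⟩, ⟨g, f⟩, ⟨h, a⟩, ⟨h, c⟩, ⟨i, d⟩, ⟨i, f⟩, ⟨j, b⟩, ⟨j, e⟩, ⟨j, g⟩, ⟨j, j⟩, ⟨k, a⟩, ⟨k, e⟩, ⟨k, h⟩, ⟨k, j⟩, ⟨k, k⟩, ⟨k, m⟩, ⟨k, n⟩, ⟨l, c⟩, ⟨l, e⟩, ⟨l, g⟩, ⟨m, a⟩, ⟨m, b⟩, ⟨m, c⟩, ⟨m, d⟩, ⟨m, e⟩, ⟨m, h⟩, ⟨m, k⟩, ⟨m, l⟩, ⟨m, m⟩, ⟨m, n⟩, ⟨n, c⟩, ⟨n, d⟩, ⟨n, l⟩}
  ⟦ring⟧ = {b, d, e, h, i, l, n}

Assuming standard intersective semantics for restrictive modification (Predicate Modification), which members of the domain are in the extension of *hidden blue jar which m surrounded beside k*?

{k, n}

⟦which m surrounded⟧ = {x : ⟨m, x⟩ ∈ ⟦surrounded⟧} = {a, b, c, d, e, h, k, l, m, n}
⟦beside k⟧ = {x : ⟨x, k⟩ ∈ ⟦beside⟧} = {b, d, e, f, g, i, j, k, l, n}
⟦jar⟧ = {a, b, g, h, k, n}
… ∩ ⟦which m surrounded⟧ = {a, b, g, h, k, n} ∩ {a, b, c, d, e, h, k, l, m, n} = {a, b, h, k, n}
… ∩ ⟦beside k⟧ = {a, b, h, k, n} ∩ {b, d, e, f, g, i, j, k, l, n} = {b, k, n}
… ∩ ⟦hidden⟧ = {b, k, n} ∩ {c, f, g, i, k, n} = {k, n}
… ∩ ⟦blue⟧ = {k, n} ∩ {a, d, f, g, h, j, k, l, m, n} = {k, n}
So ⟦hidden blue jar which m surrounded beside k⟧ = {k, n}.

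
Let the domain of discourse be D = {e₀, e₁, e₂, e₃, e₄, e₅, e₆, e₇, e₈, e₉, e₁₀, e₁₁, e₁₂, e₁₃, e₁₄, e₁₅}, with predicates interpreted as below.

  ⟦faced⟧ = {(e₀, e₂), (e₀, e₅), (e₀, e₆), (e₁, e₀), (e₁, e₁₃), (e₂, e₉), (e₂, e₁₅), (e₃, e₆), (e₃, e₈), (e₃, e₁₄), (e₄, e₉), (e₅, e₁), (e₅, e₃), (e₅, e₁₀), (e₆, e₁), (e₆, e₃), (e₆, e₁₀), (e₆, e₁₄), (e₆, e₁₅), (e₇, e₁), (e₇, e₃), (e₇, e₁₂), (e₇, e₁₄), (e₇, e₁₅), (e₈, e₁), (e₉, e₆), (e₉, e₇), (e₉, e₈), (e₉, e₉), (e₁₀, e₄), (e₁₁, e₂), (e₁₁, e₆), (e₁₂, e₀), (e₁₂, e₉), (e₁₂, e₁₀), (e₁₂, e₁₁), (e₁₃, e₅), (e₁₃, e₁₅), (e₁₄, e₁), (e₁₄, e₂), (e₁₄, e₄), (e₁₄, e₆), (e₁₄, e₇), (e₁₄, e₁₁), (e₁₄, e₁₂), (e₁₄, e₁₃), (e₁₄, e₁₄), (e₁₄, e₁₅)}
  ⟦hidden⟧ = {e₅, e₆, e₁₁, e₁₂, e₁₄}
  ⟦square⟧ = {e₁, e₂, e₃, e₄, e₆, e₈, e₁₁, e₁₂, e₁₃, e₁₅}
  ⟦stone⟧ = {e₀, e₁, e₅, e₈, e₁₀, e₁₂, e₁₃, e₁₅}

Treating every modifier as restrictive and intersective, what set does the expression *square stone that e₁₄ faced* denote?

{e₁, e₁₂, e₁₃, e₁₅}

⟦that e₁₄ faced⟧ = {x : ⟨e₁₄, x⟩ ∈ ⟦faced⟧} = {e₁, e₂, e₄, e₆, e₇, e₁₁, e₁₂, e₁₃, e₁₄, e₁₅}
⟦stone⟧ = {e₀, e₁, e₅, e₈, e₁₀, e₁₂, e₁₃, e₁₅}
… ∩ ⟦that e₁₄ faced⟧ = {e₀, e₁, e₅, e₈, e₁₀, e₁₂, e₁₃, e₁₅} ∩ {e₁, e₂, e₄, e₆, e₇, e₁₁, e₁₂, e₁₃, e₁₄, e₁₅} = {e₁, e₁₂, e₁₃, e₁₅}
… ∩ ⟦square⟧ = {e₁, e₁₂, e₁₃, e₁₅} ∩ {e₁, e₂, e₃, e₄, e₆, e₈, e₁₁, e₁₂, e₁₃, e₁₅} = {e₁, e₁₂, e₁₃, e₁₅}
So ⟦square stone that e₁₄ faced⟧ = {e₁, e₁₂, e₁₃, e₁₅}.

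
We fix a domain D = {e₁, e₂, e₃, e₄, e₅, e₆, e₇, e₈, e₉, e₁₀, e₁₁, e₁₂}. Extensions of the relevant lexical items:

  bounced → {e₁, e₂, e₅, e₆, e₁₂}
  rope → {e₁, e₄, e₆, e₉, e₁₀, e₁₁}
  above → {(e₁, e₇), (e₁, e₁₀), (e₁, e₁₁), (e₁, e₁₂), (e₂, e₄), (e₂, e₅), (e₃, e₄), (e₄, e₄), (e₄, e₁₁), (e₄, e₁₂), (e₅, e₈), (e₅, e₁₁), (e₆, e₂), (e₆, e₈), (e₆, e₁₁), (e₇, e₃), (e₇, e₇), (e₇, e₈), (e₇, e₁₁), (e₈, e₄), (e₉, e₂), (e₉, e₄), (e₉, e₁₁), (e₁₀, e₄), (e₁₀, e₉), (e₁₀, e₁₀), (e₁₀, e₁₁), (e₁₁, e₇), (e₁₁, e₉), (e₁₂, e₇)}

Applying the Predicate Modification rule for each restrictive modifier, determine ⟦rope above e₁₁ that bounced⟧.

{e₁, e₆}

⟦above e₁₁⟧ = {x : ⟨x, e₁₁⟩ ∈ ⟦above⟧} = {e₁, e₄, e₅, e₆, e₇, e₉, e₁₀}
⟦that bounced⟧ = ⟦bounced⟧ = {e₁, e₂, e₅, e₆, e₁₂}
⟦rope⟧ = {e₁, e₄, e₆, e₉, e₁₀, e₁₁}
… ∩ ⟦above e₁₁⟧ = {e₁, e₄, e₆, e₉, e₁₀, e₁₁} ∩ {e₁, e₄, e₅, e₆, e₇, e₉, e₁₀} = {e₁, e₄, e₆, e₉, e₁₀}
… ∩ ⟦that bounced⟧ = {e₁, e₄, e₆, e₉, e₁₀} ∩ {e₁, e₂, e₅, e₆, e₁₂} = {e₁, e₆}
So ⟦rope above e₁₁ that bounced⟧ = {e₁, e₆}.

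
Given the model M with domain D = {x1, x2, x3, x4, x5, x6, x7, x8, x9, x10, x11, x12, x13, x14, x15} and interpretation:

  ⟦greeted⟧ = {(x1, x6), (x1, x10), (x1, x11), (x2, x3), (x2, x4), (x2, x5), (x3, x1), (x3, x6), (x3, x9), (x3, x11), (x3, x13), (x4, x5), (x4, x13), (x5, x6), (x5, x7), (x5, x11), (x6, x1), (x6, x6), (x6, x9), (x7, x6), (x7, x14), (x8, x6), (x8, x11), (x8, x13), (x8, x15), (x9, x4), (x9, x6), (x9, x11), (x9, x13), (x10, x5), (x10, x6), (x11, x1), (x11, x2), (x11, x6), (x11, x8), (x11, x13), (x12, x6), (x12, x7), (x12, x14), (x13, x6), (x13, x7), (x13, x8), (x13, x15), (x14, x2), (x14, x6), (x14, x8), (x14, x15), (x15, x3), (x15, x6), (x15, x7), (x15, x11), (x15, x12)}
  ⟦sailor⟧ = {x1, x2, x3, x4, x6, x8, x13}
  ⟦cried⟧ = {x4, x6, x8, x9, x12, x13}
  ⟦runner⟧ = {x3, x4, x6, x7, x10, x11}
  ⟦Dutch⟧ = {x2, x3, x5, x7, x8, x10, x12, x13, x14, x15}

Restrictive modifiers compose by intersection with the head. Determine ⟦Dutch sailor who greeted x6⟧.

{x3, x8, x13}

⟦who greeted x6⟧ = {x : ⟨x, x6⟩ ∈ ⟦greeted⟧} = {x1, x3, x5, x6, x7, x8, x9, x10, x11, x12, x13, x14, x15}
⟦sailor⟧ = {x1, x2, x3, x4, x6, x8, x13}
… ∩ ⟦who greeted x6⟧ = {x1, x2, x3, x4, x6, x8, x13} ∩ {x1, x3, x5, x6, x7, x8, x9, x10, x11, x12, x13, x14, x15} = {x1, x3, x6, x8, x13}
… ∩ ⟦Dutch⟧ = {x1, x3, x6, x8, x13} ∩ {x2, x3, x5, x7, x8, x10, x12, x13, x14, x15} = {x3, x8, x13}
So ⟦Dutch sailor who greeted x6⟧ = {x3, x8, x13}.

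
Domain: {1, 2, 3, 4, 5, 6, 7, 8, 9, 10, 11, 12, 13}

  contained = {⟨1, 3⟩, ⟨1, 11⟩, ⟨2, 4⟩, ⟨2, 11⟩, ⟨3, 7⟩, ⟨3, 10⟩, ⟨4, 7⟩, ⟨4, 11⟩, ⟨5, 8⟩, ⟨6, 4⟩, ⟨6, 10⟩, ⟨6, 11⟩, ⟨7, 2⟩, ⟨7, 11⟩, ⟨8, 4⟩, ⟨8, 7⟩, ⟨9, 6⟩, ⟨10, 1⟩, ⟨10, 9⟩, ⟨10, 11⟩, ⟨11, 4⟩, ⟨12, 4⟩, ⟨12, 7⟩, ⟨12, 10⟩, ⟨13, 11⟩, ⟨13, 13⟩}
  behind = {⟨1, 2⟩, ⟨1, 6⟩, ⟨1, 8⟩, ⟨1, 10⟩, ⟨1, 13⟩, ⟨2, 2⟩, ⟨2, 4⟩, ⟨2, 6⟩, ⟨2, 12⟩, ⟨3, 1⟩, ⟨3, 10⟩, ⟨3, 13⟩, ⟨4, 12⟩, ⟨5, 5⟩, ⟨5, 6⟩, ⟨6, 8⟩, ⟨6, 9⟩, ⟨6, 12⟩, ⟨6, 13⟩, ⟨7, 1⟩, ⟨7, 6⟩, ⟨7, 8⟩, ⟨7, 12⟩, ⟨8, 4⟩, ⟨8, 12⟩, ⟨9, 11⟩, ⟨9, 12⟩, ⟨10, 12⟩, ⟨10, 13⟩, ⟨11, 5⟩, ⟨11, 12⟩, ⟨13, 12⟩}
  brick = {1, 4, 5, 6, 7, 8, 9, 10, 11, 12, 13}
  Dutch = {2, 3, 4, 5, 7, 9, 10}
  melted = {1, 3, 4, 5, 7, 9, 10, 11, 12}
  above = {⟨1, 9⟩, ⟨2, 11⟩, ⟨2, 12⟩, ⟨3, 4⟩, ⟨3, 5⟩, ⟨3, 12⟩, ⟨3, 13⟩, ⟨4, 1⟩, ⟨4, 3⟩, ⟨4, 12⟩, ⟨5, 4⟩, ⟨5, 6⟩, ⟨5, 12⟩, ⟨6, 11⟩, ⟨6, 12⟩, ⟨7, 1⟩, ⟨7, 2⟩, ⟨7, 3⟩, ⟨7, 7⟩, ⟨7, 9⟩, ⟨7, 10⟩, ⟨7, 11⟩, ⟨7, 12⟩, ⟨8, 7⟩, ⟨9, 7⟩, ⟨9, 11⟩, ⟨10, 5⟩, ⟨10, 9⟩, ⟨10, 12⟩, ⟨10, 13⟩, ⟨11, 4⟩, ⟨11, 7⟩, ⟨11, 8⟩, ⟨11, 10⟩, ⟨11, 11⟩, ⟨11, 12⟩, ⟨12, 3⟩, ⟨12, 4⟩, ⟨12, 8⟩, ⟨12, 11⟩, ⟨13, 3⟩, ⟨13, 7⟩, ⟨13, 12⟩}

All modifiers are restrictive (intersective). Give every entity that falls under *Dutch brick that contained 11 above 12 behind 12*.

⟦that contained 11⟧ = {x : ⟨x, 11⟩ ∈ ⟦contained⟧} = {1, 2, 4, 6, 7, 10, 13}
⟦above 12⟧ = {x : ⟨x, 12⟩ ∈ ⟦above⟧} = {2, 3, 4, 5, 6, 7, 10, 11, 13}
⟦behind 12⟧ = {x : ⟨x, 12⟩ ∈ ⟦behind⟧} = {2, 4, 6, 7, 8, 9, 10, 11, 13}
⟦brick⟧ = {1, 4, 5, 6, 7, 8, 9, 10, 11, 12, 13}
… ∩ ⟦that contained 11⟧ = {1, 4, 5, 6, 7, 8, 9, 10, 11, 12, 13} ∩ {1, 2, 4, 6, 7, 10, 13} = {1, 4, 6, 7, 10, 13}
… ∩ ⟦above 12⟧ = {1, 4, 6, 7, 10, 13} ∩ {2, 3, 4, 5, 6, 7, 10, 11, 13} = {4, 6, 7, 10, 13}
… ∩ ⟦behind 12⟧ = {4, 6, 7, 10, 13} ∩ {2, 4, 6, 7, 8, 9, 10, 11, 13} = {4, 6, 7, 10, 13}
… ∩ ⟦Dutch⟧ = {4, 6, 7, 10, 13} ∩ {2, 3, 4, 5, 7, 9, 10} = {4, 7, 10}
So ⟦Dutch brick that contained 11 above 12 behind 12⟧ = {4, 7, 10}.

{4, 7, 10}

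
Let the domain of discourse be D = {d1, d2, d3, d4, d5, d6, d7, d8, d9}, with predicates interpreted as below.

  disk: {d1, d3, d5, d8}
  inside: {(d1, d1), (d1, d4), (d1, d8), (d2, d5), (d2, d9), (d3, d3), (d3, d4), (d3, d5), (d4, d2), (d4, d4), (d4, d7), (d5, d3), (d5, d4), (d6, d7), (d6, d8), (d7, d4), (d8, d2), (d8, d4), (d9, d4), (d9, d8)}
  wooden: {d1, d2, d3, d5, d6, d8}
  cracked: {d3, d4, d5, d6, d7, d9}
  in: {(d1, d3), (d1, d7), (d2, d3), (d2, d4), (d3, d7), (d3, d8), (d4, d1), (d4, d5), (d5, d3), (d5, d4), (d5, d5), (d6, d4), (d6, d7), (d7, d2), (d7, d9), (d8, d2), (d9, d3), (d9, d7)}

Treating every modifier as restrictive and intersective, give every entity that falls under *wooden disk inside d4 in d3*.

⟦inside d4⟧ = {x : ⟨x, d4⟩ ∈ ⟦inside⟧} = {d1, d3, d4, d5, d7, d8, d9}
⟦in d3⟧ = {x : ⟨x, d3⟩ ∈ ⟦in⟧} = {d1, d2, d5, d9}
⟦disk⟧ = {d1, d3, d5, d8}
… ∩ ⟦inside d4⟧ = {d1, d3, d5, d8} ∩ {d1, d3, d4, d5, d7, d8, d9} = {d1, d3, d5, d8}
… ∩ ⟦in d3⟧ = {d1, d3, d5, d8} ∩ {d1, d2, d5, d9} = {d1, d5}
… ∩ ⟦wooden⟧ = {d1, d5} ∩ {d1, d2, d3, d5, d6, d8} = {d1, d5}
So ⟦wooden disk inside d4 in d3⟧ = {d1, d5}.

{d1, d5}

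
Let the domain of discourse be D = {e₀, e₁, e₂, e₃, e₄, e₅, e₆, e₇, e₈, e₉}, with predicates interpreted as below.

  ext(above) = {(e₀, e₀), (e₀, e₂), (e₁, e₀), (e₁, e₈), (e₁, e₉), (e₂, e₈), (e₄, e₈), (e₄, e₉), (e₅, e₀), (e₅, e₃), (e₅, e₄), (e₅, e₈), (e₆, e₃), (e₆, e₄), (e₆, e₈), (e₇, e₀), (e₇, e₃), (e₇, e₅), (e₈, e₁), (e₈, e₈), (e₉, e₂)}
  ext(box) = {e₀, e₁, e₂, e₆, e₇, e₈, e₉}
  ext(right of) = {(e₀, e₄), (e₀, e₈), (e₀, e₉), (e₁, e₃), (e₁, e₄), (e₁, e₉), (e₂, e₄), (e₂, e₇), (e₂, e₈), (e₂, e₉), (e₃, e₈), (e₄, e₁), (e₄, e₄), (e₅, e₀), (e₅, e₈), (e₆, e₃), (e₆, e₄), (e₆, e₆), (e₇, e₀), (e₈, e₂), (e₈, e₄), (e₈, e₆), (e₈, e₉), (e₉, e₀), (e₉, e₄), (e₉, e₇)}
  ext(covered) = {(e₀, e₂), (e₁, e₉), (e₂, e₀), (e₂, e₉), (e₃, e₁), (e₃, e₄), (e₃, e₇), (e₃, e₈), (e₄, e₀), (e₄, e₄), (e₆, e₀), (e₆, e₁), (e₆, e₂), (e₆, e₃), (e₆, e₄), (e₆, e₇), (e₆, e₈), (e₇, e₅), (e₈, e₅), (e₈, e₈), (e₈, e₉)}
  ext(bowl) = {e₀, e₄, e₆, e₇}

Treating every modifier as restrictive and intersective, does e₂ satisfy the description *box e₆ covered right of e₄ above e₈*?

⟦e₆ covered⟧ = {x : ⟨e₆, x⟩ ∈ ⟦covered⟧} = {e₀, e₁, e₂, e₃, e₄, e₇, e₈}
⟦right of e₄⟧ = {x : ⟨x, e₄⟩ ∈ ⟦right of⟧} = {e₀, e₁, e₂, e₄, e₆, e₈, e₉}
⟦above e₈⟧ = {x : ⟨x, e₈⟩ ∈ ⟦above⟧} = {e₁, e₂, e₄, e₅, e₆, e₈}
⟦box⟧ = {e₀, e₁, e₂, e₆, e₇, e₈, e₉}
… ∩ ⟦e₆ covered⟧ = {e₀, e₁, e₂, e₆, e₇, e₈, e₉} ∩ {e₀, e₁, e₂, e₃, e₄, e₇, e₈} = {e₀, e₁, e₂, e₇, e₈}
… ∩ ⟦right of e₄⟧ = {e₀, e₁, e₂, e₇, e₈} ∩ {e₀, e₁, e₂, e₄, e₆, e₈, e₉} = {e₀, e₁, e₂, e₈}
… ∩ ⟦above e₈⟧ = {e₀, e₁, e₂, e₈} ∩ {e₁, e₂, e₄, e₅, e₆, e₈} = {e₁, e₂, e₈}
⟦box e₆ covered right of e₄ above e₈⟧ = {e₁, e₂, e₈}; e₂ ∈ this set.

yes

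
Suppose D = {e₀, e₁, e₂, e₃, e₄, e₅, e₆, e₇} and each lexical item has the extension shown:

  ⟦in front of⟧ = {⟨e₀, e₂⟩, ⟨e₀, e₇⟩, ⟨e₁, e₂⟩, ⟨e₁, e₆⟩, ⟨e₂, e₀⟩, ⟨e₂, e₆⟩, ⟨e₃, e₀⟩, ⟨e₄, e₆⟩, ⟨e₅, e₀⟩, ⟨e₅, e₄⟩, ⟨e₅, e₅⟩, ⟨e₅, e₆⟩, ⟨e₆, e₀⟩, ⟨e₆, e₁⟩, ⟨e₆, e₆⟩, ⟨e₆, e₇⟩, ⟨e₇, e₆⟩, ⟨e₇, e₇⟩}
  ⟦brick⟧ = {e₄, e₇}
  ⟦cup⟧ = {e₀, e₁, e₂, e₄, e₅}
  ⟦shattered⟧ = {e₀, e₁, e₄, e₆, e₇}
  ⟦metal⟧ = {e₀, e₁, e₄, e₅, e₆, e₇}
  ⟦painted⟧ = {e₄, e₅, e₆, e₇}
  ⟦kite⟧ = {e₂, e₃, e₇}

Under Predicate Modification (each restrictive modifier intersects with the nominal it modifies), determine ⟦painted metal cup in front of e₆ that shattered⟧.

⟦in front of e₆⟧ = {x : ⟨x, e₆⟩ ∈ ⟦in front of⟧} = {e₁, e₂, e₄, e₅, e₆, e₇}
⟦that shattered⟧ = ⟦shattered⟧ = {e₀, e₁, e₄, e₆, e₇}
⟦cup⟧ = {e₀, e₁, e₂, e₄, e₅}
… ∩ ⟦in front of e₆⟧ = {e₀, e₁, e₂, e₄, e₅} ∩ {e₁, e₂, e₄, e₅, e₆, e₇} = {e₁, e₂, e₄, e₅}
… ∩ ⟦that shattered⟧ = {e₁, e₂, e₄, e₅} ∩ {e₀, e₁, e₄, e₆, e₇} = {e₁, e₄}
… ∩ ⟦painted⟧ = {e₁, e₄} ∩ {e₄, e₅, e₆, e₇} = {e₄}
… ∩ ⟦metal⟧ = {e₄} ∩ {e₀, e₁, e₄, e₅, e₆, e₇} = {e₄}
So ⟦painted metal cup in front of e₆ that shattered⟧ = {e₄}.

{e₄}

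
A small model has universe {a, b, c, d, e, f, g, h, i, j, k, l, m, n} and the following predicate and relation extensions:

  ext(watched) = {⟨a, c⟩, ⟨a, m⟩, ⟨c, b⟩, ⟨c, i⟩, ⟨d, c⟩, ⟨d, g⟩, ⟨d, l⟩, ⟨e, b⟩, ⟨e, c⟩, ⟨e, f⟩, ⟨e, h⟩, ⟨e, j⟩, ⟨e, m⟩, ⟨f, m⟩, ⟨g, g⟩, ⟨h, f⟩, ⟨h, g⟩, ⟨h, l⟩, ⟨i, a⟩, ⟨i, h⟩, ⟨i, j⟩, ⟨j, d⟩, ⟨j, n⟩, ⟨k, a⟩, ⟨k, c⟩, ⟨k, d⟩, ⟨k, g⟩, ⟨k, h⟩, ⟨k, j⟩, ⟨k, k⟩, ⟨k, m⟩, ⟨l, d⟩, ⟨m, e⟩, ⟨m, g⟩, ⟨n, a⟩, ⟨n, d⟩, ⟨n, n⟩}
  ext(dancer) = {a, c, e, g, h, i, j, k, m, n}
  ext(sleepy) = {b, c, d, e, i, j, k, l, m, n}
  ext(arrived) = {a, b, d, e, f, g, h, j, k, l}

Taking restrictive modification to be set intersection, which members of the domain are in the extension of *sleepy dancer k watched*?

⟦k watched⟧ = {x : ⟨k, x⟩ ∈ ⟦watched⟧} = {a, c, d, g, h, j, k, m}
⟦dancer⟧ = {a, c, e, g, h, i, j, k, m, n}
… ∩ ⟦k watched⟧ = {a, c, e, g, h, i, j, k, m, n} ∩ {a, c, d, g, h, j, k, m} = {a, c, g, h, j, k, m}
… ∩ ⟦sleepy⟧ = {a, c, g, h, j, k, m} ∩ {b, c, d, e, i, j, k, l, m, n} = {c, j, k, m}
So ⟦sleepy dancer k watched⟧ = {c, j, k, m}.

{c, j, k, m}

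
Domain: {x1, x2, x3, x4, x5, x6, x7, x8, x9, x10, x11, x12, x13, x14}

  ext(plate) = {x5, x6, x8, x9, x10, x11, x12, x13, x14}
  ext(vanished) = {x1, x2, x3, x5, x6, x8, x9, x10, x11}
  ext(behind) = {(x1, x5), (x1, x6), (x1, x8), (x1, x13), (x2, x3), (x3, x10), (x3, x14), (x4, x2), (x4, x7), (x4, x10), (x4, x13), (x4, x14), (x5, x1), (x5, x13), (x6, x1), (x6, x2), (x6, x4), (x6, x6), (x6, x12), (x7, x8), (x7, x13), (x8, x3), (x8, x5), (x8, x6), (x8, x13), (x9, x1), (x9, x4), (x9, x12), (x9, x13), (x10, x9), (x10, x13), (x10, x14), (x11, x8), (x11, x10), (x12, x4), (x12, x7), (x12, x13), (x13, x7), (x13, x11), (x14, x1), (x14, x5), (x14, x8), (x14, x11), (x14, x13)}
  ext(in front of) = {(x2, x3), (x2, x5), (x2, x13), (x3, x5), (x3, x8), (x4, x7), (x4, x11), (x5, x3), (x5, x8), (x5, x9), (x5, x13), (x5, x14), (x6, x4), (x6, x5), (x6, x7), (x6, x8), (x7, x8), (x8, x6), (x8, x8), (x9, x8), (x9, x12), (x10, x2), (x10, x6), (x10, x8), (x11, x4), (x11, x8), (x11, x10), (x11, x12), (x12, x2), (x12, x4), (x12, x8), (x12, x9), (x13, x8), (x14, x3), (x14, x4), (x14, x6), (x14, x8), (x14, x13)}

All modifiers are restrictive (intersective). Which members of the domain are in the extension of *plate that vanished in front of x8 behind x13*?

{x5, x8, x9, x10}

⟦that vanished⟧ = ⟦vanished⟧ = {x1, x2, x3, x5, x6, x8, x9, x10, x11}
⟦in front of x8⟧ = {x : ⟨x, x8⟩ ∈ ⟦in front of⟧} = {x3, x5, x6, x7, x8, x9, x10, x11, x12, x13, x14}
⟦behind x13⟧ = {x : ⟨x, x13⟩ ∈ ⟦behind⟧} = {x1, x4, x5, x7, x8, x9, x10, x12, x14}
⟦plate⟧ = {x5, x6, x8, x9, x10, x11, x12, x13, x14}
… ∩ ⟦that vanished⟧ = {x5, x6, x8, x9, x10, x11, x12, x13, x14} ∩ {x1, x2, x3, x5, x6, x8, x9, x10, x11} = {x5, x6, x8, x9, x10, x11}
… ∩ ⟦in front of x8⟧ = {x5, x6, x8, x9, x10, x11} ∩ {x3, x5, x6, x7, x8, x9, x10, x11, x12, x13, x14} = {x5, x6, x8, x9, x10, x11}
… ∩ ⟦behind x13⟧ = {x5, x6, x8, x9, x10, x11} ∩ {x1, x4, x5, x7, x8, x9, x10, x12, x14} = {x5, x8, x9, x10}
So ⟦plate that vanished in front of x8 behind x13⟧ = {x5, x8, x9, x10}.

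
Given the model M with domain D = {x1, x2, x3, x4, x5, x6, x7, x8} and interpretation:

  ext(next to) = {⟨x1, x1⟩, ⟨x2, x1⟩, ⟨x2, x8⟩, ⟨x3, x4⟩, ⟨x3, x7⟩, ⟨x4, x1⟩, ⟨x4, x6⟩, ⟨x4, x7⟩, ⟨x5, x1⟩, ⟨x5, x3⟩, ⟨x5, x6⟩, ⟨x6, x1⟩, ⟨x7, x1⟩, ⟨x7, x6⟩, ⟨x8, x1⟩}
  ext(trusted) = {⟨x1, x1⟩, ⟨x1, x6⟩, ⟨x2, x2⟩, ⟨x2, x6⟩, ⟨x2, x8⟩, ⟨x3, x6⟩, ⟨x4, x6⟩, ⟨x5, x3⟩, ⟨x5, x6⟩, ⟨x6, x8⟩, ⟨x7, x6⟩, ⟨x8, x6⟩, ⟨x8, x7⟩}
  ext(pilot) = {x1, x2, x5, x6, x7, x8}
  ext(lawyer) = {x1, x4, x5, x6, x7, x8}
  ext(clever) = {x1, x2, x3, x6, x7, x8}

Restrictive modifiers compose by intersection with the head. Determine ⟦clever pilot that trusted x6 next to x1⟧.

{x1, x2, x7, x8}

⟦that trusted x6⟧ = {x : ⟨x, x6⟩ ∈ ⟦trusted⟧} = {x1, x2, x3, x4, x5, x7, x8}
⟦next to x1⟧ = {x : ⟨x, x1⟩ ∈ ⟦next to⟧} = {x1, x2, x4, x5, x6, x7, x8}
⟦pilot⟧ = {x1, x2, x5, x6, x7, x8}
… ∩ ⟦that trusted x6⟧ = {x1, x2, x5, x6, x7, x8} ∩ {x1, x2, x3, x4, x5, x7, x8} = {x1, x2, x5, x7, x8}
… ∩ ⟦next to x1⟧ = {x1, x2, x5, x7, x8} ∩ {x1, x2, x4, x5, x6, x7, x8} = {x1, x2, x5, x7, x8}
… ∩ ⟦clever⟧ = {x1, x2, x5, x7, x8} ∩ {x1, x2, x3, x6, x7, x8} = {x1, x2, x7, x8}
So ⟦clever pilot that trusted x6 next to x1⟧ = {x1, x2, x7, x8}.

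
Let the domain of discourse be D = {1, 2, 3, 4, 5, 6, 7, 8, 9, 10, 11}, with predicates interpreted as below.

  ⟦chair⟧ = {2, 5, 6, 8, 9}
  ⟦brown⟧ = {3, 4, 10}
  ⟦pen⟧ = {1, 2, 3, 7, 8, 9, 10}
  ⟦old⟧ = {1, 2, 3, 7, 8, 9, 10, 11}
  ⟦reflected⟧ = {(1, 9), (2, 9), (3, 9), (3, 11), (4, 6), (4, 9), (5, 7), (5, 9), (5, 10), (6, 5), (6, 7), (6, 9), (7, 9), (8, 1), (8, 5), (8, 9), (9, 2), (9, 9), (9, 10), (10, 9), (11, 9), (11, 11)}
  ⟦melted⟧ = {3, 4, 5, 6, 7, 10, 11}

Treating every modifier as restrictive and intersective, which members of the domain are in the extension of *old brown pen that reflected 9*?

{3, 10}

⟦that reflected 9⟧ = {x : ⟨x, 9⟩ ∈ ⟦reflected⟧} = {1, 2, 3, 4, 5, 6, 7, 8, 9, 10, 11}
⟦pen⟧ = {1, 2, 3, 7, 8, 9, 10}
… ∩ ⟦that reflected 9⟧ = {1, 2, 3, 7, 8, 9, 10} ∩ {1, 2, 3, 4, 5, 6, 7, 8, 9, 10, 11} = {1, 2, 3, 7, 8, 9, 10}
… ∩ ⟦old⟧ = {1, 2, 3, 7, 8, 9, 10} ∩ {1, 2, 3, 7, 8, 9, 10, 11} = {1, 2, 3, 7, 8, 9, 10}
… ∩ ⟦brown⟧ = {1, 2, 3, 7, 8, 9, 10} ∩ {3, 4, 10} = {3, 10}
So ⟦old brown pen that reflected 9⟧ = {3, 10}.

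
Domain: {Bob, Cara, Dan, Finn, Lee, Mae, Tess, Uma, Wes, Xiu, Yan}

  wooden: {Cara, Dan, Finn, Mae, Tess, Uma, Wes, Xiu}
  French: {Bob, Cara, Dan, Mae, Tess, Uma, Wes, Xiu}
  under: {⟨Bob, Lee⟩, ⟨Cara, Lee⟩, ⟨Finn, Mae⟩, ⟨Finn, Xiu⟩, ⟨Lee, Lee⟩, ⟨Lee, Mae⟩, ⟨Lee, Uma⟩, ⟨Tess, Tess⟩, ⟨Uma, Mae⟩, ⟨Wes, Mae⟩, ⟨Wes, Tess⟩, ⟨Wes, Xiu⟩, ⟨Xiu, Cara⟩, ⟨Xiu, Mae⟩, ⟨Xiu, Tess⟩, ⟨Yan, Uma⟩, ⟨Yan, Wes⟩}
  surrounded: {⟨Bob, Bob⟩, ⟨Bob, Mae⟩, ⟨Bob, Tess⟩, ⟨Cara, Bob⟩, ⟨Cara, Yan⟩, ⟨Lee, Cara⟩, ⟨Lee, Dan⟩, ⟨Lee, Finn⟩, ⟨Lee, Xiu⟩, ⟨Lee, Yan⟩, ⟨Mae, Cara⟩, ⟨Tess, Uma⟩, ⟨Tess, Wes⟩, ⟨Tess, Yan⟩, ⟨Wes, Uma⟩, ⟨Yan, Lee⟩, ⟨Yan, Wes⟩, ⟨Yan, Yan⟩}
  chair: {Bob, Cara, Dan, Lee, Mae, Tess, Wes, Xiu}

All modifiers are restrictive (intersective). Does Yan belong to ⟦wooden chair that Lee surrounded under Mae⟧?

no

⟦that Lee surrounded⟧ = {x : ⟨Lee, x⟩ ∈ ⟦surrounded⟧} = {Cara, Dan, Finn, Xiu, Yan}
⟦under Mae⟧ = {x : ⟨x, Mae⟩ ∈ ⟦under⟧} = {Finn, Lee, Uma, Wes, Xiu}
⟦chair⟧ = {Bob, Cara, Dan, Lee, Mae, Tess, Wes, Xiu}
… ∩ ⟦that Lee surrounded⟧ = {Bob, Cara, Dan, Lee, Mae, Tess, Wes, Xiu} ∩ {Cara, Dan, Finn, Xiu, Yan} = {Cara, Dan, Xiu}
… ∩ ⟦under Mae⟧ = {Cara, Dan, Xiu} ∩ {Finn, Lee, Uma, Wes, Xiu} = {Xiu}
… ∩ ⟦wooden⟧ = {Xiu} ∩ {Cara, Dan, Finn, Mae, Tess, Uma, Wes, Xiu} = {Xiu}
⟦wooden chair that Lee surrounded under Mae⟧ = {Xiu}; Yan ∉ this set.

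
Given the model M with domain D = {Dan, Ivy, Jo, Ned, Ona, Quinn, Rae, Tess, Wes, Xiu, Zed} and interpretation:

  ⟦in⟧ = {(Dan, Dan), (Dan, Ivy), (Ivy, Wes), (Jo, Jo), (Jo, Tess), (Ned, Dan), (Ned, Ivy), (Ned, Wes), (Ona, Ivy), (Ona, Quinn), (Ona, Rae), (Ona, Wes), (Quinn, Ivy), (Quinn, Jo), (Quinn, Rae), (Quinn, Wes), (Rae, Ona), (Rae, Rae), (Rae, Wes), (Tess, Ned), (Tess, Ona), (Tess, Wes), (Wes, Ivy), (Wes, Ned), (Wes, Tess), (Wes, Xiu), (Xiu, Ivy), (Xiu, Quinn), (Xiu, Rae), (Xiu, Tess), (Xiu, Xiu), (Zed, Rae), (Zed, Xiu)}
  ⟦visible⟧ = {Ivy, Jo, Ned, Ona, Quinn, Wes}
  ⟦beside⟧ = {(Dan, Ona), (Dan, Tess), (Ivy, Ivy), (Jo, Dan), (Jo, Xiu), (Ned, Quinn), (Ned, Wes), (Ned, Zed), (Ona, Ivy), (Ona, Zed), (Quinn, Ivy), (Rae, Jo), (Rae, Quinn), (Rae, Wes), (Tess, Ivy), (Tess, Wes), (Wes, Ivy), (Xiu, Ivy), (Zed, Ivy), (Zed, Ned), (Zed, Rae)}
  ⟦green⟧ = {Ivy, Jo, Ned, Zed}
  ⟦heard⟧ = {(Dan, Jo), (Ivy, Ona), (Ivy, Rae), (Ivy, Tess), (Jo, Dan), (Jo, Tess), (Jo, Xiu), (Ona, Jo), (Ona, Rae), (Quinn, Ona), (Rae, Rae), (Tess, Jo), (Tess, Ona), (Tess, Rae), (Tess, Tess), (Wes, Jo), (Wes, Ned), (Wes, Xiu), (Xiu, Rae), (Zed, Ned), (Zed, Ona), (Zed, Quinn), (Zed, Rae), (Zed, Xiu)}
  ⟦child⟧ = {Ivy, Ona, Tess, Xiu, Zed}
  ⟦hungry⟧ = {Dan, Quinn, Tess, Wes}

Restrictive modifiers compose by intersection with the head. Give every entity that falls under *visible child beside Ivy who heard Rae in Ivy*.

{Ona}

⟦beside Ivy⟧ = {x : ⟨x, Ivy⟩ ∈ ⟦beside⟧} = {Ivy, Ona, Quinn, Tess, Wes, Xiu, Zed}
⟦who heard Rae⟧ = {x : ⟨x, Rae⟩ ∈ ⟦heard⟧} = {Ivy, Ona, Rae, Tess, Xiu, Zed}
⟦in Ivy⟧ = {x : ⟨x, Ivy⟩ ∈ ⟦in⟧} = {Dan, Ned, Ona, Quinn, Wes, Xiu}
⟦child⟧ = {Ivy, Ona, Tess, Xiu, Zed}
… ∩ ⟦beside Ivy⟧ = {Ivy, Ona, Tess, Xiu, Zed} ∩ {Ivy, Ona, Quinn, Tess, Wes, Xiu, Zed} = {Ivy, Ona, Tess, Xiu, Zed}
… ∩ ⟦who heard Rae⟧ = {Ivy, Ona, Tess, Xiu, Zed} ∩ {Ivy, Ona, Rae, Tess, Xiu, Zed} = {Ivy, Ona, Tess, Xiu, Zed}
… ∩ ⟦in Ivy⟧ = {Ivy, Ona, Tess, Xiu, Zed} ∩ {Dan, Ned, Ona, Quinn, Wes, Xiu} = {Ona, Xiu}
… ∩ ⟦visible⟧ = {Ona, Xiu} ∩ {Ivy, Jo, Ned, Ona, Quinn, Wes} = {Ona}
So ⟦visible child beside Ivy who heard Rae in Ivy⟧ = {Ona}.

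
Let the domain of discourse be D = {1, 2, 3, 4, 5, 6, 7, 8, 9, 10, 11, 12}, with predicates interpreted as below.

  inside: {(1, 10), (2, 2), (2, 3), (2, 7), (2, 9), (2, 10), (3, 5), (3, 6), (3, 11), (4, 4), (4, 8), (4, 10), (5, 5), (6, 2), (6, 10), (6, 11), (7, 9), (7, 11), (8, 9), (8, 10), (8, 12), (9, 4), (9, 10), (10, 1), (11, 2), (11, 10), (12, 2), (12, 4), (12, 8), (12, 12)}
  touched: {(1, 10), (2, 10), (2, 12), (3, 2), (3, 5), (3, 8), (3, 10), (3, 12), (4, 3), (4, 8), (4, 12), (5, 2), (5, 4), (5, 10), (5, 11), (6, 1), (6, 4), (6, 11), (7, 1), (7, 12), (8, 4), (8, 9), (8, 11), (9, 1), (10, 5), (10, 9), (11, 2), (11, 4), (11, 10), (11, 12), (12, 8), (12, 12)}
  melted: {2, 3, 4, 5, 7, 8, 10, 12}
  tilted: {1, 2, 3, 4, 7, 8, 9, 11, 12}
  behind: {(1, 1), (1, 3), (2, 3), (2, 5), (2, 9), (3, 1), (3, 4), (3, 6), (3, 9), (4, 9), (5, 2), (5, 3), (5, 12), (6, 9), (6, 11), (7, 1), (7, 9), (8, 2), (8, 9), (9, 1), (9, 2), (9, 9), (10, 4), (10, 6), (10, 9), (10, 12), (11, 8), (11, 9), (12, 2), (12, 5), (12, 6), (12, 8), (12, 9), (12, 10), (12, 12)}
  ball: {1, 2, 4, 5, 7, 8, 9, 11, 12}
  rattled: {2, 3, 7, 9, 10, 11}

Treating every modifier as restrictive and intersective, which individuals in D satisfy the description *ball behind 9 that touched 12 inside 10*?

{2, 4, 11}

⟦behind 9⟧ = {x : ⟨x, 9⟩ ∈ ⟦behind⟧} = {2, 3, 4, 6, 7, 8, 9, 10, 11, 12}
⟦that touched 12⟧ = {x : ⟨x, 12⟩ ∈ ⟦touched⟧} = {2, 3, 4, 7, 11, 12}
⟦inside 10⟧ = {x : ⟨x, 10⟩ ∈ ⟦inside⟧} = {1, 2, 4, 6, 8, 9, 11}
⟦ball⟧ = {1, 2, 4, 5, 7, 8, 9, 11, 12}
… ∩ ⟦behind 9⟧ = {1, 2, 4, 5, 7, 8, 9, 11, 12} ∩ {2, 3, 4, 6, 7, 8, 9, 10, 11, 12} = {2, 4, 7, 8, 9, 11, 12}
… ∩ ⟦that touched 12⟧ = {2, 4, 7, 8, 9, 11, 12} ∩ {2, 3, 4, 7, 11, 12} = {2, 4, 7, 11, 12}
… ∩ ⟦inside 10⟧ = {2, 4, 7, 11, 12} ∩ {1, 2, 4, 6, 8, 9, 11} = {2, 4, 11}
So ⟦ball behind 9 that touched 12 inside 10⟧ = {2, 4, 11}.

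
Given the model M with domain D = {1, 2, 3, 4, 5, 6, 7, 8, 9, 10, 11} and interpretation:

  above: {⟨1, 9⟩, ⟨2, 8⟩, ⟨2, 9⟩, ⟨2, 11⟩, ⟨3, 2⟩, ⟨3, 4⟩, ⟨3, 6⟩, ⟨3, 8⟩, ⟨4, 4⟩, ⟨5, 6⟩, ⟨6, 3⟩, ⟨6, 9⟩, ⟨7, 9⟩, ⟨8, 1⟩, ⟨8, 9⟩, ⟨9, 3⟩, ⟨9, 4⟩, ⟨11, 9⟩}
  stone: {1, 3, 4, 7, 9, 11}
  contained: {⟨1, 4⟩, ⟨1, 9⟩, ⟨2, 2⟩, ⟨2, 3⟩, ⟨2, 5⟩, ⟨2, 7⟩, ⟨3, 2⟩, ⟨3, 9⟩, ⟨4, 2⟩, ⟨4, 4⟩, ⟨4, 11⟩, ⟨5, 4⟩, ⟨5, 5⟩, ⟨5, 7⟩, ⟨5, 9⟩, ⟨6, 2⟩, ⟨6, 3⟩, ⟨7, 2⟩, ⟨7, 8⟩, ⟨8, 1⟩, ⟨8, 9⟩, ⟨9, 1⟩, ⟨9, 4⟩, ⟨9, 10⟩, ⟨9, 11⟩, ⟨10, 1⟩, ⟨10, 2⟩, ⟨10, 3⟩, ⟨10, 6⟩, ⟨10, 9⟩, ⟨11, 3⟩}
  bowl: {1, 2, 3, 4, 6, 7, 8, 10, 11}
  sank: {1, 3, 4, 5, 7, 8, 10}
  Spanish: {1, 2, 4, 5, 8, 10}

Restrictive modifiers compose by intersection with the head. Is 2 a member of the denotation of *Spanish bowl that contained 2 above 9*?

⟦that contained 2⟧ = {x : ⟨x, 2⟩ ∈ ⟦contained⟧} = {2, 3, 4, 6, 7, 10}
⟦above 9⟧ = {x : ⟨x, 9⟩ ∈ ⟦above⟧} = {1, 2, 6, 7, 8, 11}
⟦bowl⟧ = {1, 2, 3, 4, 6, 7, 8, 10, 11}
… ∩ ⟦that contained 2⟧ = {1, 2, 3, 4, 6, 7, 8, 10, 11} ∩ {2, 3, 4, 6, 7, 10} = {2, 3, 4, 6, 7, 10}
… ∩ ⟦above 9⟧ = {2, 3, 4, 6, 7, 10} ∩ {1, 2, 6, 7, 8, 11} = {2, 6, 7}
… ∩ ⟦Spanish⟧ = {2, 6, 7} ∩ {1, 2, 4, 5, 8, 10} = {2}
⟦Spanish bowl that contained 2 above 9⟧ = {2}; 2 ∈ this set.

yes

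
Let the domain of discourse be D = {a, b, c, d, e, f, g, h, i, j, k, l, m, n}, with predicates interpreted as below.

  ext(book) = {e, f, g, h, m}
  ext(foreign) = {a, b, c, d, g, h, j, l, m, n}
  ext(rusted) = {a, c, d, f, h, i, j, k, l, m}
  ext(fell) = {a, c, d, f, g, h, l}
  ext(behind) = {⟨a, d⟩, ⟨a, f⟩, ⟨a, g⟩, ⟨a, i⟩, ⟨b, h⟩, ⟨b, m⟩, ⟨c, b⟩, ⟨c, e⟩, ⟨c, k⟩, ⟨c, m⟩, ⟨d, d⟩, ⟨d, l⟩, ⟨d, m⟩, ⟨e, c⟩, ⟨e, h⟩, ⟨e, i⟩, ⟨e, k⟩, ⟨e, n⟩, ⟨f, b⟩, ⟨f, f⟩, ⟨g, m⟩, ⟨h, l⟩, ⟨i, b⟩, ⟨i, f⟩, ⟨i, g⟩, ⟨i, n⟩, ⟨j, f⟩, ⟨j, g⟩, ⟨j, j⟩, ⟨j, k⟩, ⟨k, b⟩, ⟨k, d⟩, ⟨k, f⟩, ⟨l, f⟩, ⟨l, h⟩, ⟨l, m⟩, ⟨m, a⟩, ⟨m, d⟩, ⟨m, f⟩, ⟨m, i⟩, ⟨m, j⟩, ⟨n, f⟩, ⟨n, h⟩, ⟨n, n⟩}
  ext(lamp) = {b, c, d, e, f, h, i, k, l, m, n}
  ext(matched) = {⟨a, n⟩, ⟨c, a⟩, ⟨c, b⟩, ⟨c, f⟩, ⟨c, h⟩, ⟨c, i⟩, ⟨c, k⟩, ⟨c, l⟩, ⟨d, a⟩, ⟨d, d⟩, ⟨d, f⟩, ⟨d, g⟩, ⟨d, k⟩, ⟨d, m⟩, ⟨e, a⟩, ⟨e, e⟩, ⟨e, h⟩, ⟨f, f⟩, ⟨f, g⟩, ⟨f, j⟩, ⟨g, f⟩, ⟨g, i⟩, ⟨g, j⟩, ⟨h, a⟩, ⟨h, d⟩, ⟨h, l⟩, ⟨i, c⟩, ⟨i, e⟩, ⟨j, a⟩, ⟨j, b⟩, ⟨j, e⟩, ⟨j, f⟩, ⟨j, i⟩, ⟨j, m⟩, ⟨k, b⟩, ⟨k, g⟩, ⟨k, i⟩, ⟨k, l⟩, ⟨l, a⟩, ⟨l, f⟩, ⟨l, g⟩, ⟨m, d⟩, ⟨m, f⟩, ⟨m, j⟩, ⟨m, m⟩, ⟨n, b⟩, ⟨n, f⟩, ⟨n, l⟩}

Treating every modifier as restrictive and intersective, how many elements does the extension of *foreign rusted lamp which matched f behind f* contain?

⟦which matched f⟧ = {x : ⟨x, f⟩ ∈ ⟦matched⟧} = {c, d, f, g, j, l, m, n}
⟦behind f⟧ = {x : ⟨x, f⟩ ∈ ⟦behind⟧} = {a, f, i, j, k, l, m, n}
⟦lamp⟧ = {b, c, d, e, f, h, i, k, l, m, n}
… ∩ ⟦which matched f⟧ = {b, c, d, e, f, h, i, k, l, m, n} ∩ {c, d, f, g, j, l, m, n} = {c, d, f, l, m, n}
… ∩ ⟦behind f⟧ = {c, d, f, l, m, n} ∩ {a, f, i, j, k, l, m, n} = {f, l, m, n}
… ∩ ⟦foreign⟧ = {f, l, m, n} ∩ {a, b, c, d, g, h, j, l, m, n} = {l, m, n}
… ∩ ⟦rusted⟧ = {l, m, n} ∩ {a, c, d, f, h, i, j, k, l, m} = {l, m}
⟦foreign rusted lamp which matched f behind f⟧ = {l, m}, so the cardinality is 2.

2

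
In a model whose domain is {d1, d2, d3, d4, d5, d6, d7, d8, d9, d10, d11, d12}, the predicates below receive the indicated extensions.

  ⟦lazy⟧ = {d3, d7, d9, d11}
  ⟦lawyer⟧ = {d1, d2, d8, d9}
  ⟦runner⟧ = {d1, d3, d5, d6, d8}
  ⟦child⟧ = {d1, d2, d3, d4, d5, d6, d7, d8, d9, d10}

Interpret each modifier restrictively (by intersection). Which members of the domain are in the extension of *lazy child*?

⟦child⟧ = {d1, d2, d3, d4, d5, d6, d7, d8, d9, d10}
… ∩ ⟦lazy⟧ = {d1, d2, d3, d4, d5, d6, d7, d8, d9, d10} ∩ {d3, d7, d9, d11} = {d3, d7, d9}
So ⟦lazy child⟧ = {d3, d7, d9}.

{d3, d7, d9}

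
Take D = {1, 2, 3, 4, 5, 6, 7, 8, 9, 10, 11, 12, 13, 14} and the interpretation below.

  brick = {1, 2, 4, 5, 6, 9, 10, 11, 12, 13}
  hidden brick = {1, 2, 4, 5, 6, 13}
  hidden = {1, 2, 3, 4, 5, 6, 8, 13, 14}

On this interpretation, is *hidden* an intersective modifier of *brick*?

yes

⟦hidden⟧ ∩ ⟦brick⟧ = {1, 2, 3, 4, 5, 6, 8, 13, 14} ∩ {1, 2, 4, 5, 6, 9, 10, 11, 12, 13} = {1, 2, 4, 5, 6, 13}
Observed ⟦hidden brick⟧ = {1, 2, 4, 5, 6, 13}.
These coincide, so the modifier is intersective here.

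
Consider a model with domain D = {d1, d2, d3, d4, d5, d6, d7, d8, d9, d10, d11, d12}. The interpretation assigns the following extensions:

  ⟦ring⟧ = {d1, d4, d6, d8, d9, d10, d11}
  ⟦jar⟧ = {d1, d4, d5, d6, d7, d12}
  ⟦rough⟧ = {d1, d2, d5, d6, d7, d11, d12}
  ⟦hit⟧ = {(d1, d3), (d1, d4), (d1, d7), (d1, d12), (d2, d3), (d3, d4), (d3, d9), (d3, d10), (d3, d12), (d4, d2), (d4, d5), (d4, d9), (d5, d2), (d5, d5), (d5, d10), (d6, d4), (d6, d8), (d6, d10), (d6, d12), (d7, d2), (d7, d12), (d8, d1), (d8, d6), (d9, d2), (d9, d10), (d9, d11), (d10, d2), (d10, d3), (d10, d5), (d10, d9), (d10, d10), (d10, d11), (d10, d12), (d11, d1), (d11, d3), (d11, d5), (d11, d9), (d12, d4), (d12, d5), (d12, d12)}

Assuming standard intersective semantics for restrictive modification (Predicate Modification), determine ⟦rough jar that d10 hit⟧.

⟦that d10 hit⟧ = {x : ⟨d10, x⟩ ∈ ⟦hit⟧} = {d2, d3, d5, d9, d10, d11, d12}
⟦jar⟧ = {d1, d4, d5, d6, d7, d12}
… ∩ ⟦that d10 hit⟧ = {d1, d4, d5, d6, d7, d12} ∩ {d2, d3, d5, d9, d10, d11, d12} = {d5, d12}
… ∩ ⟦rough⟧ = {d5, d12} ∩ {d1, d2, d5, d6, d7, d11, d12} = {d5, d12}
So ⟦rough jar that d10 hit⟧ = {d5, d12}.

{d5, d12}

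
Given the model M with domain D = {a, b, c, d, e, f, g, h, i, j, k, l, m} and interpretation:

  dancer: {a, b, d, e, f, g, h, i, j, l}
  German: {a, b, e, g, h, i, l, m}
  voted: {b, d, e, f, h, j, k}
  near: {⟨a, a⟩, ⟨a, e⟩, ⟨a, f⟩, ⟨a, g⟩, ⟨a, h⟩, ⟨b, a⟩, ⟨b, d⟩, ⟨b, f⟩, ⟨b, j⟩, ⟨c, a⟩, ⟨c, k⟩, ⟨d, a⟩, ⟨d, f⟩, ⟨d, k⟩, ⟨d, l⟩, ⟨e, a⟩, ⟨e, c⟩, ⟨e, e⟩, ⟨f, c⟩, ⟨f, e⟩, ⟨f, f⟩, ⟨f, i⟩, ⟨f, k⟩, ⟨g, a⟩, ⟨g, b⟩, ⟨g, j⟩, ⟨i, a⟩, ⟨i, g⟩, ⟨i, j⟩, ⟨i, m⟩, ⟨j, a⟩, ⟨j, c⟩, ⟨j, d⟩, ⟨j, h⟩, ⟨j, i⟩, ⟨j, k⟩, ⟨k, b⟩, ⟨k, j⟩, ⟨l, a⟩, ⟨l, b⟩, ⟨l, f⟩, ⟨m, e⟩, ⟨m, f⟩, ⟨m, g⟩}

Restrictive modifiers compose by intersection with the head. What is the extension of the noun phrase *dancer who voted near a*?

{b, d, e, j}

⟦who voted⟧ = ⟦voted⟧ = {b, d, e, f, h, j, k}
⟦near a⟧ = {x : ⟨x, a⟩ ∈ ⟦near⟧} = {a, b, c, d, e, g, i, j, l}
⟦dancer⟧ = {a, b, d, e, f, g, h, i, j, l}
… ∩ ⟦who voted⟧ = {a, b, d, e, f, g, h, i, j, l} ∩ {b, d, e, f, h, j, k} = {b, d, e, f, h, j}
… ∩ ⟦near a⟧ = {b, d, e, f, h, j} ∩ {a, b, c, d, e, g, i, j, l} = {b, d, e, j}
So ⟦dancer who voted near a⟧ = {b, d, e, j}.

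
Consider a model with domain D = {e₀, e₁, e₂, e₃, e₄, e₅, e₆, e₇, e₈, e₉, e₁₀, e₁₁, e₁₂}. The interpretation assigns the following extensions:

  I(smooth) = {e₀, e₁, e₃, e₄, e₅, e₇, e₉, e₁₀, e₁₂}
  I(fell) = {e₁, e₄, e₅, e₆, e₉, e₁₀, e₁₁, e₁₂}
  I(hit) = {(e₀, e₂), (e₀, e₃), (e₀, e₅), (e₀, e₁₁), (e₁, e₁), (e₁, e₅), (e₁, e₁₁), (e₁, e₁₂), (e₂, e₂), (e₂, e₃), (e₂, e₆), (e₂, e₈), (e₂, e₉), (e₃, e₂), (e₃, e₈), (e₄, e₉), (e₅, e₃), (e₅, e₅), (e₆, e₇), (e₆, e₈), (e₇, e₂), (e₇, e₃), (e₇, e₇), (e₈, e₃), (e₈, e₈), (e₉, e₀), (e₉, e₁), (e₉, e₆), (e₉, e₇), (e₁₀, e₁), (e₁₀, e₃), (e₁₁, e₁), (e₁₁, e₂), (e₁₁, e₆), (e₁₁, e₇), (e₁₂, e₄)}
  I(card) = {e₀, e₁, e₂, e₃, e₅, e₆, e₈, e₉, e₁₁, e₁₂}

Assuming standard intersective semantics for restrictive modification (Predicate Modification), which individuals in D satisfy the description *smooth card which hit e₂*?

{e₀, e₃}

⟦which hit e₂⟧ = {x : ⟨x, e₂⟩ ∈ ⟦hit⟧} = {e₀, e₂, e₃, e₇, e₁₁}
⟦card⟧ = {e₀, e₁, e₂, e₃, e₅, e₆, e₈, e₉, e₁₁, e₁₂}
… ∩ ⟦which hit e₂⟧ = {e₀, e₁, e₂, e₃, e₅, e₆, e₈, e₉, e₁₁, e₁₂} ∩ {e₀, e₂, e₃, e₇, e₁₁} = {e₀, e₂, e₃, e₁₁}
… ∩ ⟦smooth⟧ = {e₀, e₂, e₃, e₁₁} ∩ {e₀, e₁, e₃, e₄, e₅, e₇, e₉, e₁₀, e₁₂} = {e₀, e₃}
So ⟦smooth card which hit e₂⟧ = {e₀, e₃}.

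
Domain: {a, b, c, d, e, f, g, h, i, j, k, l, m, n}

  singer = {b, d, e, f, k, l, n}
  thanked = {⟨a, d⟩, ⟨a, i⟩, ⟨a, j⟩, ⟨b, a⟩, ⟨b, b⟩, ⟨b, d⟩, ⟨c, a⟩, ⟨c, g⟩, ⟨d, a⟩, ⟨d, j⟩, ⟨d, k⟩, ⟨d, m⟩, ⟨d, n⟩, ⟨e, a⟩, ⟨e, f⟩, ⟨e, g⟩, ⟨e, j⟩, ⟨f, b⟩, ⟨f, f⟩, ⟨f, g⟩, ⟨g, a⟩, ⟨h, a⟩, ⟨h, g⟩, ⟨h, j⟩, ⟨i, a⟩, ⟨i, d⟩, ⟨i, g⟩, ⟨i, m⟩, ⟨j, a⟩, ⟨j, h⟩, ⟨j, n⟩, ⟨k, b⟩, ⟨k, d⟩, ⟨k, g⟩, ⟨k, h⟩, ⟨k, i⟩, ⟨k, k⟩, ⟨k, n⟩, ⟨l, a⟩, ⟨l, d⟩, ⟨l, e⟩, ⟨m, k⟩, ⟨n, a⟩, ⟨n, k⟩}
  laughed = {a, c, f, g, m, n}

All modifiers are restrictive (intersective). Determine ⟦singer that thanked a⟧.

⟦that thanked a⟧ = {x : ⟨x, a⟩ ∈ ⟦thanked⟧} = {b, c, d, e, g, h, i, j, l, n}
⟦singer⟧ = {b, d, e, f, k, l, n}
… ∩ ⟦that thanked a⟧ = {b, d, e, f, k, l, n} ∩ {b, c, d, e, g, h, i, j, l, n} = {b, d, e, l, n}
So ⟦singer that thanked a⟧ = {b, d, e, l, n}.

{b, d, e, l, n}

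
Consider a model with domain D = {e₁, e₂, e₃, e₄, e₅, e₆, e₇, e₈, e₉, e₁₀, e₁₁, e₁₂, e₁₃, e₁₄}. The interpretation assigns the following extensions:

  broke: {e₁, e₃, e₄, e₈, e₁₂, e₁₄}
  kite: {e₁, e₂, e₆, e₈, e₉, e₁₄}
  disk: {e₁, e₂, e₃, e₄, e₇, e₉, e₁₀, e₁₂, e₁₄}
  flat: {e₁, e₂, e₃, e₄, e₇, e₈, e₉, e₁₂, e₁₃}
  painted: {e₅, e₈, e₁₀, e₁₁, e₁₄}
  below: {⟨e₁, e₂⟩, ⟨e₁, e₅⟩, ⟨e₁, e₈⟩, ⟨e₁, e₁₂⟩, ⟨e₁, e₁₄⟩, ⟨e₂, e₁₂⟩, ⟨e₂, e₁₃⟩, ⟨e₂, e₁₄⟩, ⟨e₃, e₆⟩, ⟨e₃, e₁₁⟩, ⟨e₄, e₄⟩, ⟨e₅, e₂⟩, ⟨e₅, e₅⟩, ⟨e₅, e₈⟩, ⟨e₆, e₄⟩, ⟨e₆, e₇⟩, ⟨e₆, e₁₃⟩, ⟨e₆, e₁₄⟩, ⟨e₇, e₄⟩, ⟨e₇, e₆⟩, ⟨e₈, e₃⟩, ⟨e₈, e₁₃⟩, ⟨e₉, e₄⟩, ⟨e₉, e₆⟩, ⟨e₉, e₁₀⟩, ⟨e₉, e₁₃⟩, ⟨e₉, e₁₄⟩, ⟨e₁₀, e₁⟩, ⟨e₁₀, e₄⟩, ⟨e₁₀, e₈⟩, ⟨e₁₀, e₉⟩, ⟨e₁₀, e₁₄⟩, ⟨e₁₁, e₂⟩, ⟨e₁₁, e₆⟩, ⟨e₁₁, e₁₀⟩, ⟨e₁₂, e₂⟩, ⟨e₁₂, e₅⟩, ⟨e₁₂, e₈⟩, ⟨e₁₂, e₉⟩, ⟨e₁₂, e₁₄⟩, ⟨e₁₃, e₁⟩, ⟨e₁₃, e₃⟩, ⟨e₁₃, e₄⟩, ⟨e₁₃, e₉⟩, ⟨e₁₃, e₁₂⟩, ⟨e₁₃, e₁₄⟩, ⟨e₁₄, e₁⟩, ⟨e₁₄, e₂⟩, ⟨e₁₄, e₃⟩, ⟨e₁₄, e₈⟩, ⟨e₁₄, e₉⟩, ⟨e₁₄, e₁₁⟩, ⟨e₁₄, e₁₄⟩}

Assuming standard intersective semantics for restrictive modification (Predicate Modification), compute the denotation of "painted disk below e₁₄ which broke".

⟦below e₁₄⟧ = {x : ⟨x, e₁₄⟩ ∈ ⟦below⟧} = {e₁, e₂, e₆, e₉, e₁₀, e₁₂, e₁₃, e₁₄}
⟦which broke⟧ = ⟦broke⟧ = {e₁, e₃, e₄, e₈, e₁₂, e₁₄}
⟦disk⟧ = {e₁, e₂, e₃, e₄, e₇, e₉, e₁₀, e₁₂, e₁₄}
… ∩ ⟦below e₁₄⟧ = {e₁, e₂, e₃, e₄, e₇, e₉, e₁₀, e₁₂, e₁₄} ∩ {e₁, e₂, e₆, e₉, e₁₀, e₁₂, e₁₃, e₁₄} = {e₁, e₂, e₉, e₁₀, e₁₂, e₁₄}
… ∩ ⟦which broke⟧ = {e₁, e₂, e₉, e₁₀, e₁₂, e₁₄} ∩ {e₁, e₃, e₄, e₈, e₁₂, e₁₄} = {e₁, e₁₂, e₁₄}
… ∩ ⟦painted⟧ = {e₁, e₁₂, e₁₄} ∩ {e₅, e₈, e₁₀, e₁₁, e₁₄} = {e₁₄}
So ⟦painted disk below e₁₄ which broke⟧ = {e₁₄}.

{e₁₄}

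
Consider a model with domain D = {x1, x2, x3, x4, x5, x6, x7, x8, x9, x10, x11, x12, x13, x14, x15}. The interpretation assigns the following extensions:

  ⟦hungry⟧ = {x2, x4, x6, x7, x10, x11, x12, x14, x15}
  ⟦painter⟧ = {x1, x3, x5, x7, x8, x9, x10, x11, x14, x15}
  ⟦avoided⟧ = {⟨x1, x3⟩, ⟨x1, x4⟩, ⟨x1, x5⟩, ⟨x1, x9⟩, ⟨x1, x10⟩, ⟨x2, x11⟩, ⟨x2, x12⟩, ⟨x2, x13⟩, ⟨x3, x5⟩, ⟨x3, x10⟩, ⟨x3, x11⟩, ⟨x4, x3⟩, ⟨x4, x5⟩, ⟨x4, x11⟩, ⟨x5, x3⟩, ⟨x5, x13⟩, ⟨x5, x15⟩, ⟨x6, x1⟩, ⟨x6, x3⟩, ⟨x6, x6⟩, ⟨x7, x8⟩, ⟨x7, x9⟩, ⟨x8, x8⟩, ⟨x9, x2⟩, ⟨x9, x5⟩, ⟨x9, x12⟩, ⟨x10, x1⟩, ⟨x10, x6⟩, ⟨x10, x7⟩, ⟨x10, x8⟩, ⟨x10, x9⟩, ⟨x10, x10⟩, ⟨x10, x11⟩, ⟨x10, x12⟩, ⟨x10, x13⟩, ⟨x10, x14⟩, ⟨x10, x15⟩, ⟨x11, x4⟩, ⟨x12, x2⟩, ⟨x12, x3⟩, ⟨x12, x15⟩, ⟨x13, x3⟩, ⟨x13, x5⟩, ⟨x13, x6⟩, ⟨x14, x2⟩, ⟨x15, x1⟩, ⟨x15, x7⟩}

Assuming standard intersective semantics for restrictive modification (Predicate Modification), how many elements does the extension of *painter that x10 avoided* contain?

8

⟦that x10 avoided⟧ = {x : ⟨x10, x⟩ ∈ ⟦avoided⟧} = {x1, x6, x7, x8, x9, x10, x11, x12, x13, x14, x15}
⟦painter⟧ = {x1, x3, x5, x7, x8, x9, x10, x11, x14, x15}
… ∩ ⟦that x10 avoided⟧ = {x1, x3, x5, x7, x8, x9, x10, x11, x14, x15} ∩ {x1, x6, x7, x8, x9, x10, x11, x12, x13, x14, x15} = {x1, x7, x8, x9, x10, x11, x14, x15}
⟦painter that x10 avoided⟧ = {x1, x7, x8, x9, x10, x11, x14, x15}, so the cardinality is 8.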